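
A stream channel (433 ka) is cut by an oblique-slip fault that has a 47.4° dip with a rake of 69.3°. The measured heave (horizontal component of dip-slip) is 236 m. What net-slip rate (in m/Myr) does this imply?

dip-slip = heave / cos(dip) = 236 / cos(47.4°) = 348.7 m
net slip = dip-slip / sin(rake) = 348.7 / sin(69.3°) = 372.7 m
rate = 372.7 m / 433 ka = 0.000861 m/yr = 861 m/Myr

861 m/Myr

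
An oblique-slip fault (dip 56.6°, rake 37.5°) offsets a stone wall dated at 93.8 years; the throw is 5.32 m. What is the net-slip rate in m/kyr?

dip-slip = throw / sin(dip) = 5.32 / sin(56.6°) = 6.372 m
net slip = dip-slip / sin(rake) = 6.372 / sin(37.5°) = 10.47 m
rate = 10.47 m / 93.8 years = 0.112 m/yr = 112 m/kyr

112 m/kyr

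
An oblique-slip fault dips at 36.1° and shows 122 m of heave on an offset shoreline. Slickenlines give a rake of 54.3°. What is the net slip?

dip-slip = heave / cos(dip) = 122 / cos(36.1°) = 151 m
net slip = dip-slip / sin(rake) = 151 / sin(54.3°) = 186 m

186 m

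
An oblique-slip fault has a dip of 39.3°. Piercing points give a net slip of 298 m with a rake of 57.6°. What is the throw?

159 m

dip-slip = net slip × sin(rake) = 298 m × sin(57.6°) = 251.6 m
throw = dip-slip × sin(dip) = 251.6 × sin(39.3°) = 159 m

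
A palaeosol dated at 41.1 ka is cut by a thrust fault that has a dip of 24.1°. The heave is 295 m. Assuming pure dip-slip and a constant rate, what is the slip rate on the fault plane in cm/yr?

dip-slip = heave / cos(dip) = 295 m / cos(24.1°) = 323.2 m
rate = 323.2 m / 41.1 ka = 0.00786 m/yr = 0.786 cm/yr

0.786 cm/yr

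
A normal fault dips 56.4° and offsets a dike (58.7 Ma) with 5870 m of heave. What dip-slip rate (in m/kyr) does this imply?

0.181 m/kyr

dip-slip = heave / cos(dip) = 5870 m / cos(56.4°) = 10610 m
rate = 10610 m / 58.7 Ma = 0.000181 m/yr = 0.181 m/kyr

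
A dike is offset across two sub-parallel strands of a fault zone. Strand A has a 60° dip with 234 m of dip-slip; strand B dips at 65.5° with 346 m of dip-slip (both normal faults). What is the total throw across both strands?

throw_A = 234 × sin(60°) = 202.6 m
throw_B = 346 × sin(65.5°) = 314.8 m
total = 202.6 + 314.8 = 517 m

517 m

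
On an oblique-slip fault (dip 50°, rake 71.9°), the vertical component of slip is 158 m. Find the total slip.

dip-slip = throw / sin(dip) = 158 / sin(50°) = 206.3 m
net slip = dip-slip / sin(rake) = 206.3 / sin(71.9°) = 217 m

217 m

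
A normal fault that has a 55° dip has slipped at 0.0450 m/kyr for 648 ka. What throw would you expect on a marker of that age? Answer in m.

dip-slip = rate × time = 0.0450 m/kyr × 648 ka = 29.16 m
throw = dip-slip × sin(dip) = 29.16 × sin(55°) = 23.9 m

23.9 m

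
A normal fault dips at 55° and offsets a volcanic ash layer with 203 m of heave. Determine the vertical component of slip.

290 m

throw = heave × tan(dip) = 203 × tan(55°) = 290 m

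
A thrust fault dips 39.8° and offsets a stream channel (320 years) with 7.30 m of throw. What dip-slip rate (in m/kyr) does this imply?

dip-slip = throw / sin(dip) = 7.30 m / sin(39.8°) = 11.40 m
rate = 11.40 m / 320 years = 0.0356 m/yr = 35.6 m/kyr

35.6 m/kyr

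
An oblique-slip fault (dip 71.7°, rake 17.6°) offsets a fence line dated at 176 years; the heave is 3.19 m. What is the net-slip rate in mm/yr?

dip-slip = heave / cos(dip) = 3.19 / cos(71.7°) = 10.16 m
net slip = dip-slip / sin(rake) = 10.16 / sin(17.6°) = 33.60 m
rate = 33.60 m / 176 years = 0.191 m/yr = 191 mm/yr

191 mm/yr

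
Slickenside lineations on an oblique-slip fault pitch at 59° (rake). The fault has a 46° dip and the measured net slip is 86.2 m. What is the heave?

51.3 m

dip-slip = net slip × sin(rake) = 86.2 m × sin(59°) = 73.89 m
heave = dip-slip × cos(dip) = 73.89 × cos(46°) = 51.3 m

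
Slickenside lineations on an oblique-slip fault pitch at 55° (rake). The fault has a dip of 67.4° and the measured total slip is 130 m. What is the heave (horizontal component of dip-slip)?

40.9 m

dip-slip = net slip × sin(rake) = 130 m × sin(55°) = 106.5 m
heave = dip-slip × cos(dip) = 106.5 × cos(67.4°) = 40.9 m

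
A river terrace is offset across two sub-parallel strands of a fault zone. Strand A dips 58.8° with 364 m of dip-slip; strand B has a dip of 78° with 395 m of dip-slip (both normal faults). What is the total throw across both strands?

throw_A = 364 × sin(58.8°) = 311.4 m
throw_B = 395 × sin(78°) = 386.4 m
total = 311.4 + 386.4 = 698 m

698 m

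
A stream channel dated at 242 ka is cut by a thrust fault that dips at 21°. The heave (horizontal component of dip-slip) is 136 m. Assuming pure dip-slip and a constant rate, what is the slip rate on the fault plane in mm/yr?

dip-slip = heave / cos(dip) = 136 m / cos(21°) = 145.7 m
rate = 145.7 m / 242 ka = 0.000602 m/yr = 0.602 mm/yr

0.602 mm/yr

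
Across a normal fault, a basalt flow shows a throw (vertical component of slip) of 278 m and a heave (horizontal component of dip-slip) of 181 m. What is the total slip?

332 m

net slip = √(throw² + heave²) = √(278² + 181²) = 332 m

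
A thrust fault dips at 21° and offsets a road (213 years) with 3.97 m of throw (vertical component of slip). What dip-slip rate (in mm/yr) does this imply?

dip-slip = throw / sin(dip) = 3.97 m / sin(21°) = 11.08 m
rate = 11.08 m / 213 years = 0.0520 m/yr = 52 mm/yr

52 mm/yr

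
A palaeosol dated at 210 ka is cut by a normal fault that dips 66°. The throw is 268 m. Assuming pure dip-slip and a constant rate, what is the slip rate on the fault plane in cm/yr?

dip-slip = throw / sin(dip) = 268 m / sin(66°) = 293.4 m
rate = 293.4 m / 210 ka = 0.00140 m/yr = 0.140 cm/yr

0.140 cm/yr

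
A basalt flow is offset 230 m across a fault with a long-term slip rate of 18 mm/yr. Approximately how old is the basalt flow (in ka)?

age = offset / rate = 230 m / (18 mm/yr) = 12800 yr = 12.8 ka

12.8 ka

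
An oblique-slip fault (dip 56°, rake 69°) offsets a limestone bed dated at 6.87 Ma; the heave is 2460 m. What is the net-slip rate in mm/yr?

dip-slip = heave / cos(dip) = 2460 / cos(56°) = 4399 m
net slip = dip-slip / sin(rake) = 4399 / sin(69°) = 4712 m
rate = 4712 m / 6.87 Ma = 0.000686 m/yr = 0.686 mm/yr

0.686 mm/yr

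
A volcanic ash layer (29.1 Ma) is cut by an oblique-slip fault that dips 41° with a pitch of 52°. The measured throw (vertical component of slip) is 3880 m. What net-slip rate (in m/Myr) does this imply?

258 m/Myr

dip-slip = throw / sin(dip) = 3880 / sin(41°) = 5914 m
net slip = dip-slip / sin(rake) = 5914 / sin(52°) = 7505 m
rate = 7505 m / 29.1 Ma = 0.000258 m/yr = 258 m/Myr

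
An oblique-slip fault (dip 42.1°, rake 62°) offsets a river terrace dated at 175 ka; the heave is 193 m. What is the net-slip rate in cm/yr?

dip-slip = heave / cos(dip) = 193 / cos(42.1°) = 260.1 m
net slip = dip-slip / sin(rake) = 260.1 / sin(62°) = 294.6 m
rate = 294.6 m / 175 ka = 0.00168 m/yr = 0.168 cm/yr

0.168 cm/yr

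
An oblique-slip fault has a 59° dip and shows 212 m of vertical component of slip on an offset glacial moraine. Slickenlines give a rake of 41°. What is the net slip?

dip-slip = throw / sin(dip) = 212 / sin(59°) = 247.3 m
net slip = dip-slip / sin(rake) = 247.3 / sin(41°) = 377 m

377 m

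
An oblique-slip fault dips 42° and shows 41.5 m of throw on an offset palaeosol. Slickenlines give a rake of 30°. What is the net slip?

124 m

dip-slip = throw / sin(dip) = 41.5 / sin(42°) = 62.02 m
net slip = dip-slip / sin(rake) = 62.02 / sin(30°) = 124 m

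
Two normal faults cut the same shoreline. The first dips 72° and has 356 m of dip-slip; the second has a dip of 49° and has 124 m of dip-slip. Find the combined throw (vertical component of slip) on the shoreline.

432 m

throw_A = 356 × sin(72°) = 338.6 m
throw_B = 124 × sin(49°) = 93.58 m
total = 338.6 + 93.58 = 432 m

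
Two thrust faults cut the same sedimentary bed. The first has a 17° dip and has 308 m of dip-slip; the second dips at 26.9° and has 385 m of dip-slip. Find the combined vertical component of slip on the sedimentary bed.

264 m

throw_A = 308 × sin(17°) = 90.05 m
throw_B = 385 × sin(26.9°) = 174.2 m
total = 90.05 + 174.2 = 264 m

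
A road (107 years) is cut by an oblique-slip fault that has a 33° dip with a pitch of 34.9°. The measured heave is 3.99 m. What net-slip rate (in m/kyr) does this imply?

77.7 m/kyr

dip-slip = heave / cos(dip) = 3.99 / cos(33°) = 4.758 m
net slip = dip-slip / sin(rake) = 4.758 / sin(34.9°) = 8.315 m
rate = 8.315 m / 107 years = 0.0777 m/yr = 77.7 m/kyr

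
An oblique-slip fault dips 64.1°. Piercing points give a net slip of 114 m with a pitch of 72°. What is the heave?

47.4 m

dip-slip = net slip × sin(rake) = 114 m × sin(72°) = 108.4 m
heave = dip-slip × cos(dip) = 108.4 × cos(64.1°) = 47.4 m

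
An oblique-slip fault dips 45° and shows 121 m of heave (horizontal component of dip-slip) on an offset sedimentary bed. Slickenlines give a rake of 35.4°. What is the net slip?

295 m

dip-slip = heave / cos(dip) = 121 / cos(45°) = 171.1 m
net slip = dip-slip / sin(rake) = 171.1 / sin(35.4°) = 295 m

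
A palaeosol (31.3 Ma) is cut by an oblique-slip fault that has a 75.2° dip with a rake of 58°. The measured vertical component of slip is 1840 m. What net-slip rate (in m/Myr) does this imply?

71.7 m/Myr

dip-slip = throw / sin(dip) = 1840 / sin(75.2°) = 1903 m
net slip = dip-slip / sin(rake) = 1903 / sin(58°) = 2244 m
rate = 2244 m / 31.3 Ma = 0.0000717 m/yr = 71.7 m/Myr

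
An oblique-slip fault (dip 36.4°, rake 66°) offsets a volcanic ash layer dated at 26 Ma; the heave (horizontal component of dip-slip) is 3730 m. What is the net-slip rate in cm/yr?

0.0195 cm/yr

dip-slip = heave / cos(dip) = 3730 / cos(36.4°) = 4634 m
net slip = dip-slip / sin(rake) = 4634 / sin(66°) = 5073 m
rate = 5073 m / 26 Ma = 0.000195 m/yr = 0.0195 cm/yr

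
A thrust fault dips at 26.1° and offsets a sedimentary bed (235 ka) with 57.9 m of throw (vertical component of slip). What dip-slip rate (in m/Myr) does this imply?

dip-slip = throw / sin(dip) = 57.9 m / sin(26.1°) = 131.6 m
rate = 131.6 m / 235 ka = 0.000560 m/yr = 560 m/Myr

560 m/Myr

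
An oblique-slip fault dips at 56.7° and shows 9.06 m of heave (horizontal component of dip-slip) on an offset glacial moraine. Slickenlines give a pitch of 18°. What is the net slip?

dip-slip = heave / cos(dip) = 9.06 / cos(56.7°) = 16.50 m
net slip = dip-slip / sin(rake) = 16.50 / sin(18°) = 53.4 m

53.4 m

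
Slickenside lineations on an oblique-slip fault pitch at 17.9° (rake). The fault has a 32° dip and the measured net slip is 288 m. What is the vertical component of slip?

dip-slip = net slip × sin(rake) = 288 m × sin(17.9°) = 88.52 m
throw = dip-slip × sin(dip) = 88.52 × sin(32°) = 46.9 m

46.9 m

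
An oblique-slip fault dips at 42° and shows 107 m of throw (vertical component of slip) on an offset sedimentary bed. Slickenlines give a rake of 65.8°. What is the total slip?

dip-slip = throw / sin(dip) = 107 / sin(42°) = 159.9 m
net slip = dip-slip / sin(rake) = 159.9 / sin(65.8°) = 175 m

175 m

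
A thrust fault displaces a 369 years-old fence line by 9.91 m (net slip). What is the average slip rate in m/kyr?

26.9 m/kyr

rate = 9.91 m / 369 years = 0.0269 m/yr = 26.9 m/kyr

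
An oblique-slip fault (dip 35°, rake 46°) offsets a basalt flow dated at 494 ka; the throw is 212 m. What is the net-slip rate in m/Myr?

1040 m/Myr

dip-slip = throw / sin(dip) = 212 / sin(35°) = 369.6 m
net slip = dip-slip / sin(rake) = 369.6 / sin(46°) = 513.8 m
rate = 513.8 m / 494 ka = 0.00104 m/yr = 1040 m/Myr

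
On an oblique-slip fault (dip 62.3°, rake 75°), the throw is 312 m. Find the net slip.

dip-slip = throw / sin(dip) = 312 / sin(62.3°) = 352.4 m
net slip = dip-slip / sin(rake) = 352.4 / sin(75°) = 365 m

365 m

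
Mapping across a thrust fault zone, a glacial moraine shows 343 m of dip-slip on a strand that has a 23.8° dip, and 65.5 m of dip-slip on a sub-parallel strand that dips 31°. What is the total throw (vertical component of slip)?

throw_A = 343 × sin(23.8°) = 138.4 m
throw_B = 65.5 × sin(31°) = 33.73 m
total = 138.4 + 33.73 = 172 m

172 m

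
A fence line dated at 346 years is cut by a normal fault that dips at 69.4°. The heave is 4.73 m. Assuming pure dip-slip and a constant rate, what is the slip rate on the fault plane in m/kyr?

38.9 m/kyr

dip-slip = heave / cos(dip) = 4.73 m / cos(69.4°) = 13.44 m
rate = 13.44 m / 346 years = 0.0389 m/yr = 38.9 m/kyr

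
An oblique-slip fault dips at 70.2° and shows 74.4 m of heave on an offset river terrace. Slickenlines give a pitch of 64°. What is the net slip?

244 m

dip-slip = heave / cos(dip) = 74.4 / cos(70.2°) = 219.6 m
net slip = dip-slip / sin(rake) = 219.6 / sin(64°) = 244 m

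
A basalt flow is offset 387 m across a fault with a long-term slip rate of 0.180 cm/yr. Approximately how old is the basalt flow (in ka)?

age = offset / rate = 387 m / (0.180 cm/yr) = 215000 yr = 215 ka

215 ka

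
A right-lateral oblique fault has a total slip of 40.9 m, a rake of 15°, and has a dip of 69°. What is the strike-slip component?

39.5 m

strike-slip = net slip × cos(rake) = 40.9 m × cos(15°) = 39.5 m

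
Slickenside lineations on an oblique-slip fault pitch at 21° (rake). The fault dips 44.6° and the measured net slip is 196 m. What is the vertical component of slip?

49.3 m

dip-slip = net slip × sin(rake) = 196 m × sin(21°) = 70.24 m
throw = dip-slip × sin(dip) = 70.24 × sin(44.6°) = 49.3 m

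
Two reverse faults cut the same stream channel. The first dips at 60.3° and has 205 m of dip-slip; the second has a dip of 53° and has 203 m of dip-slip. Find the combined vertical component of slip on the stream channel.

throw_A = 205 × sin(60.3°) = 178.1 m
throw_B = 203 × sin(53°) = 162.1 m
total = 178.1 + 162.1 = 340 m

340 m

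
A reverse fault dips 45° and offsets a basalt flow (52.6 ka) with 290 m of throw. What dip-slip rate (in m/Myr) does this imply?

7800 m/Myr

dip-slip = throw / sin(dip) = 290 m / sin(45°) = 410.1 m
rate = 410.1 m / 52.6 ka = 0.00780 m/yr = 7800 m/Myr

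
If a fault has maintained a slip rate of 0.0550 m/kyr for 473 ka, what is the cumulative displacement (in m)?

26 m

slip = rate × time = 0.0550 m/kyr × 473 ka = 26 m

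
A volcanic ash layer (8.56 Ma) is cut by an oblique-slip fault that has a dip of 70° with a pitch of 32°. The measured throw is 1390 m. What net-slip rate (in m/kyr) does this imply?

0.326 m/kyr

dip-slip = throw / sin(dip) = 1390 / sin(70°) = 1479 m
net slip = dip-slip / sin(rake) = 1479 / sin(32°) = 2791 m
rate = 2791 m / 8.56 Ma = 0.000326 m/yr = 0.326 m/kyr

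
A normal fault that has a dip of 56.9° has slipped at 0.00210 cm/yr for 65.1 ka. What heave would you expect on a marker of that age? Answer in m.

0.747 m

dip-slip = rate × time = 0.00210 cm/yr × 65.1 ka = 1.367 m
heave = dip-slip × cos(dip) = 1.367 × cos(56.9°) = 0.747 m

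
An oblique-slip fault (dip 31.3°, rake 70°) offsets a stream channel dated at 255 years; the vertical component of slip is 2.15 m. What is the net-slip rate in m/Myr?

dip-slip = throw / sin(dip) = 2.15 / sin(31.3°) = 4.138 m
net slip = dip-slip / sin(rake) = 4.138 / sin(70°) = 4.404 m
rate = 4.404 m / 255 years = 0.0173 m/yr = 17300 m/Myr

17300 m/Myr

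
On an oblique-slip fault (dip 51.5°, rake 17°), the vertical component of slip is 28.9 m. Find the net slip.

126 m

dip-slip = throw / sin(dip) = 28.9 / sin(51.5°) = 36.93 m
net slip = dip-slip / sin(rake) = 36.93 / sin(17°) = 126 m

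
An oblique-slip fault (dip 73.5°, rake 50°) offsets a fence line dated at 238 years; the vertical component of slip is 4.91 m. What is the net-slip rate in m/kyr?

28.1 m/kyr

dip-slip = throw / sin(dip) = 4.91 / sin(73.5°) = 5.121 m
net slip = dip-slip / sin(rake) = 5.121 / sin(50°) = 6.685 m
rate = 6.685 m / 238 years = 0.0281 m/yr = 28.1 m/kyr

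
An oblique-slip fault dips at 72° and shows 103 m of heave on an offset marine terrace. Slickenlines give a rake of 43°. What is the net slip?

dip-slip = heave / cos(dip) = 103 / cos(72°) = 333.3 m
net slip = dip-slip / sin(rake) = 333.3 / sin(43°) = 489 m

489 m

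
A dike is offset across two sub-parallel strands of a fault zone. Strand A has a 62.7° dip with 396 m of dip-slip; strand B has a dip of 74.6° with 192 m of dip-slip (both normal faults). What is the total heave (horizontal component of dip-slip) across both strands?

heave_A = 396 × cos(62.7°) = 181.6 m
heave_B = 192 × cos(74.6°) = 50.99 m
total = 181.6 + 50.99 = 233 m

233 m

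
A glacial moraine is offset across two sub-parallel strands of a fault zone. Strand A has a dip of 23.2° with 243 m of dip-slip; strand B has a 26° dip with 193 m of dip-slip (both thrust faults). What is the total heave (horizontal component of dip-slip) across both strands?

heave_A = 243 × cos(23.2°) = 223.3 m
heave_B = 193 × cos(26°) = 173.5 m
total = 223.3 + 173.5 = 397 m

397 m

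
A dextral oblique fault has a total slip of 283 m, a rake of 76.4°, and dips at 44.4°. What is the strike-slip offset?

66.5 m

strike-slip = net slip × cos(rake) = 283 m × cos(76.4°) = 66.5 m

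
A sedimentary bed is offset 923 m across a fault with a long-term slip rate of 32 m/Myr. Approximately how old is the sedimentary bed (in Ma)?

28.8 Ma

age = offset / rate = 923 m / (32 m/Myr) = 2.88e+07 yr = 28.8 Ma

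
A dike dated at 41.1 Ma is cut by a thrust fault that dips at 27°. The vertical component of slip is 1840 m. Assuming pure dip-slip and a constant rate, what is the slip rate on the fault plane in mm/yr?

0.0986 mm/yr

dip-slip = throw / sin(dip) = 1840 m / sin(27°) = 4053 m
rate = 4053 m / 41.1 Ma = 0.0000986 m/yr = 0.0986 mm/yr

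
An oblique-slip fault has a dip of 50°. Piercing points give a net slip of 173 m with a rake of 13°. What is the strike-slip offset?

169 m

strike-slip = net slip × cos(rake) = 173 m × cos(13°) = 169 m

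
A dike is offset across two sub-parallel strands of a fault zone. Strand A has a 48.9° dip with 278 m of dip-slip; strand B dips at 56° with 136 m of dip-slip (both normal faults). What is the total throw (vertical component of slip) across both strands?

throw_A = 278 × sin(48.9°) = 209.5 m
throw_B = 136 × sin(56°) = 112.7 m
total = 209.5 + 112.7 = 322 m

322 m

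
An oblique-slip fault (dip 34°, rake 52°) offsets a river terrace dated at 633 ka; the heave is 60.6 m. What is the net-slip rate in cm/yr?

0.0147 cm/yr

dip-slip = heave / cos(dip) = 60.6 / cos(34°) = 73.10 m
net slip = dip-slip / sin(rake) = 73.10 / sin(52°) = 92.76 m
rate = 92.76 m / 633 ka = 0.000147 m/yr = 0.0147 cm/yr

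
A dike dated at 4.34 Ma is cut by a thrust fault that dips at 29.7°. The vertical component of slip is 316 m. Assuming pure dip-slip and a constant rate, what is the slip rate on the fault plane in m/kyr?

0.147 m/kyr

dip-slip = throw / sin(dip) = 316 m / sin(29.7°) = 637.8 m
rate = 637.8 m / 4.34 Ma = 0.000147 m/yr = 0.147 m/kyr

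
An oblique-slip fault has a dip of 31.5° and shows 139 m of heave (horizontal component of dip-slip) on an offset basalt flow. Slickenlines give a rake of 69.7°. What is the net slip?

174 m

dip-slip = heave / cos(dip) = 139 / cos(31.5°) = 163 m
net slip = dip-slip / sin(rake) = 163 / sin(69.7°) = 174 m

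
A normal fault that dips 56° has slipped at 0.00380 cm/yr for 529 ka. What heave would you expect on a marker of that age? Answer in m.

dip-slip = rate × time = 0.00380 cm/yr × 529 ka = 20.10 m
heave = dip-slip × cos(dip) = 20.10 × cos(56°) = 11.2 m

11.2 m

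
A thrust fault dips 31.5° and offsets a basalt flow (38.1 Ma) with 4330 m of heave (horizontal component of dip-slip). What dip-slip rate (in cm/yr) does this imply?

dip-slip = heave / cos(dip) = 4330 m / cos(31.5°) = 5078 m
rate = 5078 m / 38.1 Ma = 0.000133 m/yr = 0.0133 cm/yr

0.0133 cm/yr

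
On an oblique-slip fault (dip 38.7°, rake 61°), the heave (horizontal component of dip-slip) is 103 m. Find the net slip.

dip-slip = heave / cos(dip) = 103 / cos(38.7°) = 132 m
net slip = dip-slip / sin(rake) = 132 / sin(61°) = 151 m

151 m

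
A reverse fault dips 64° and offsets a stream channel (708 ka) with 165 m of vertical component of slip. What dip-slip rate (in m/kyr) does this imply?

0.259 m/kyr

dip-slip = throw / sin(dip) = 165 m / sin(64°) = 183.6 m
rate = 183.6 m / 708 ka = 0.000259 m/yr = 0.259 m/kyr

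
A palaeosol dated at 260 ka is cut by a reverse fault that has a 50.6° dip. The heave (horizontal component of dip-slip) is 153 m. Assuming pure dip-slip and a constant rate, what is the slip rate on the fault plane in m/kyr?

dip-slip = heave / cos(dip) = 153 m / cos(50.6°) = 241 m
rate = 241 m / 260 ka = 0.000927 m/yr = 0.927 m/kyr

0.927 m/kyr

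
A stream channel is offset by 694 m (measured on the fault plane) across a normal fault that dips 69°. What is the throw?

648 m

throw = dip-slip × sin(dip) = 694 m × sin(69°) = 648 m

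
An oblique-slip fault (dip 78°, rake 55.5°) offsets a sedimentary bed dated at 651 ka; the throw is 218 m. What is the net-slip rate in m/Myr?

dip-slip = throw / sin(dip) = 218 / sin(78°) = 222.9 m
net slip = dip-slip / sin(rake) = 222.9 / sin(55.5°) = 270.4 m
rate = 270.4 m / 651 ka = 0.000415 m/yr = 415 m/Myr

415 m/Myr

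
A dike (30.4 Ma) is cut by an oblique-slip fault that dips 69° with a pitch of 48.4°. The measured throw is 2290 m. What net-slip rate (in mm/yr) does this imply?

dip-slip = throw / sin(dip) = 2290 / sin(69°) = 2453 m
net slip = dip-slip / sin(rake) = 2453 / sin(48.4°) = 3280 m
rate = 3280 m / 30.4 Ma = 0.000108 m/yr = 0.108 mm/yr

0.108 mm/yr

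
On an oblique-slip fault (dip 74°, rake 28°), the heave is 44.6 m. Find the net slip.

345 m

dip-slip = heave / cos(dip) = 44.6 / cos(74°) = 161.8 m
net slip = dip-slip / sin(rake) = 161.8 / sin(28°) = 345 m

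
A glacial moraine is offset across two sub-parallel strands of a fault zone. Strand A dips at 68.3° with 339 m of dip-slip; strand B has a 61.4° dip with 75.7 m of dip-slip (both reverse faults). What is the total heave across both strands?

162 m

heave_A = 339 × cos(68.3°) = 125.3 m
heave_B = 75.7 × cos(61.4°) = 36.24 m
total = 125.3 + 36.24 = 162 m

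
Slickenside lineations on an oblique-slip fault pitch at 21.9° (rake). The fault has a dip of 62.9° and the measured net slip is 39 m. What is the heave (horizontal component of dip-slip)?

6.63 m

dip-slip = net slip × sin(rake) = 39 m × sin(21.9°) = 14.55 m
heave = dip-slip × cos(dip) = 14.55 × cos(62.9°) = 6.63 m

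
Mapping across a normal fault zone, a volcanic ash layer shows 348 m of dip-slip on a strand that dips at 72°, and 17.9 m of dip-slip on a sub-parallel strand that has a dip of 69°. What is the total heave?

heave_A = 348 × cos(72°) = 107.5 m
heave_B = 17.9 × cos(69°) = 6.415 m
total = 107.5 + 6.415 = 114 m

114 m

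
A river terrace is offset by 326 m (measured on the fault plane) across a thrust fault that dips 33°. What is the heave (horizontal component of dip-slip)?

heave = dip-slip × cos(dip) = 326 m × cos(33°) = 273 m

273 m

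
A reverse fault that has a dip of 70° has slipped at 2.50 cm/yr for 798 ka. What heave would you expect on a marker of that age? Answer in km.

dip-slip = rate × time = 2.50 cm/yr × 798 ka = 19950 m
heave = dip-slip × cos(dip) = 19950 × cos(70°) = 6820 m = 6.82 km

6.82 km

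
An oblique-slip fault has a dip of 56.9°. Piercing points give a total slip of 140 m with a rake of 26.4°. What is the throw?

dip-slip = net slip × sin(rake) = 140 m × sin(26.4°) = 62.25 m
throw = dip-slip × sin(dip) = 62.25 × sin(56.9°) = 52.1 m

52.1 m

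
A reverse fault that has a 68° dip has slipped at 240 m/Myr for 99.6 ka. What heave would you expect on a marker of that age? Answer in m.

dip-slip = rate × time = 240 m/Myr × 99.6 ka = 23.90 m
heave = dip-slip × cos(dip) = 23.90 × cos(68°) = 8.95 m

8.95 m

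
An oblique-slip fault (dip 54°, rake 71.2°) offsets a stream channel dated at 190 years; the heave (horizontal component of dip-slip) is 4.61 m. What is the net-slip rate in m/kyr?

43.6 m/kyr

dip-slip = heave / cos(dip) = 4.61 / cos(54°) = 7.843 m
net slip = dip-slip / sin(rake) = 7.843 / sin(71.2°) = 8.285 m
rate = 8.285 m / 190 years = 0.0436 m/yr = 43.6 m/kyr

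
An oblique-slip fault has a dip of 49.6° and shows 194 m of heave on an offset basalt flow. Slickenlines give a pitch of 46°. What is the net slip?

dip-slip = heave / cos(dip) = 194 / cos(49.6°) = 299.3 m
net slip = dip-slip / sin(rake) = 299.3 / sin(46°) = 416 m

416 m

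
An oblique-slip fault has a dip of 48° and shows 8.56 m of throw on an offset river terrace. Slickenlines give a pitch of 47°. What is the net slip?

dip-slip = throw / sin(dip) = 8.56 / sin(48°) = 11.52 m
net slip = dip-slip / sin(rake) = 11.52 / sin(47°) = 15.7 m

15.7 m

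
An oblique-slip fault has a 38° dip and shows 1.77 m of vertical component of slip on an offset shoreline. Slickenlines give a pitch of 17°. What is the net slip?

dip-slip = throw / sin(dip) = 1.77 / sin(38°) = 2.875 m
net slip = dip-slip / sin(rake) = 2.875 / sin(17°) = 9.83 m

9.83 m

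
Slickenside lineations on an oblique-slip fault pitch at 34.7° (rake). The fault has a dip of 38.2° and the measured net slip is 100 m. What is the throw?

dip-slip = net slip × sin(rake) = 100 m × sin(34.7°) = 56.93 m
throw = dip-slip × sin(dip) = 56.93 × sin(38.2°) = 35.2 m

35.2 m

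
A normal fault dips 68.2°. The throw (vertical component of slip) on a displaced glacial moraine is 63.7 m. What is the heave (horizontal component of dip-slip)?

25.5 m

heave = throw / tan(dip) = 63.7 / tan(68.2°) = 25.5 m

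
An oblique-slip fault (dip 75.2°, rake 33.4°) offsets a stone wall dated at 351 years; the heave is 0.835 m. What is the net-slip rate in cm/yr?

1.69 cm/yr

dip-slip = heave / cos(dip) = 0.835 / cos(75.2°) = 3.269 m
net slip = dip-slip / sin(rake) = 3.269 / sin(33.4°) = 5.938 m
rate = 5.938 m / 351 years = 0.0169 m/yr = 1.69 cm/yr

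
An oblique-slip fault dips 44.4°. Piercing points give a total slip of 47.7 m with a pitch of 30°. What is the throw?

dip-slip = net slip × sin(rake) = 47.7 m × sin(30°) = 23.85 m
throw = dip-slip × sin(dip) = 23.85 × sin(44.4°) = 16.7 m

16.7 m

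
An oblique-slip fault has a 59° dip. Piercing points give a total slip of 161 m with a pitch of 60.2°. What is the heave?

72 m

dip-slip = net slip × sin(rake) = 161 m × sin(60.2°) = 139.7 m
heave = dip-slip × cos(dip) = 139.7 × cos(59°) = 72 m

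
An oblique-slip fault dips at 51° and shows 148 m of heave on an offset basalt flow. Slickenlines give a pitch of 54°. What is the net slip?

291 m

dip-slip = heave / cos(dip) = 148 / cos(51°) = 235.2 m
net slip = dip-slip / sin(rake) = 235.2 / sin(54°) = 291 m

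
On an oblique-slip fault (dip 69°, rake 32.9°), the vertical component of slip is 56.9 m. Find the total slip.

dip-slip = throw / sin(dip) = 56.9 / sin(69°) = 60.95 m
net slip = dip-slip / sin(rake) = 60.95 / sin(32.9°) = 112 m

112 m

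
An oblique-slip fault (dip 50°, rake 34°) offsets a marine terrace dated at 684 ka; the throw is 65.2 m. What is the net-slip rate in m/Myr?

223 m/Myr

dip-slip = throw / sin(dip) = 65.2 / sin(50°) = 85.11 m
net slip = dip-slip / sin(rake) = 85.11 / sin(34°) = 152.2 m
rate = 152.2 m / 684 ka = 0.000223 m/yr = 223 m/Myr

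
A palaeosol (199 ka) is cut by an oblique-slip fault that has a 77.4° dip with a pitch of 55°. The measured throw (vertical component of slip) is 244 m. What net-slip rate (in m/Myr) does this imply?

1530 m/Myr

dip-slip = throw / sin(dip) = 244 / sin(77.4°) = 250 m
net slip = dip-slip / sin(rake) = 250 / sin(55°) = 305.2 m
rate = 305.2 m / 199 ka = 0.00153 m/yr = 1530 m/Myr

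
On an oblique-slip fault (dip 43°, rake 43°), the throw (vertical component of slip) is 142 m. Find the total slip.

dip-slip = throw / sin(dip) = 142 / sin(43°) = 208.2 m
net slip = dip-slip / sin(rake) = 208.2 / sin(43°) = 305 m

305 m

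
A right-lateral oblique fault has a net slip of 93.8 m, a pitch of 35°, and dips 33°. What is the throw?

dip-slip = net slip × sin(rake) = 93.8 m × sin(35°) = 53.80 m
throw = dip-slip × sin(dip) = 53.80 × sin(33°) = 29.3 m

29.3 m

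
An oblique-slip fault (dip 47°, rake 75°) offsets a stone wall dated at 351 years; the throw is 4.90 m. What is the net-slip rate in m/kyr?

19.8 m/kyr

dip-slip = throw / sin(dip) = 4.90 / sin(47°) = 6.700 m
net slip = dip-slip / sin(rake) = 6.700 / sin(75°) = 6.936 m
rate = 6.936 m / 351 years = 0.0198 m/yr = 19.8 m/kyr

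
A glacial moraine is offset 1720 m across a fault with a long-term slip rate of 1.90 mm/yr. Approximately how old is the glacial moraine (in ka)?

age = offset / rate = 1720 m / (1.90 mm/yr) = 905000 yr = 905 ka

905 ka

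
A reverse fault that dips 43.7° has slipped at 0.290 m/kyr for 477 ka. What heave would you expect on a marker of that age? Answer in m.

dip-slip = rate × time = 0.290 m/kyr × 477 ka = 138.3 m
heave = dip-slip × cos(dip) = 138.3 × cos(43.7°) = 100 m

100 m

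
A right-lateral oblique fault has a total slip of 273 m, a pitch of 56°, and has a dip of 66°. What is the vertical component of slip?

207 m

dip-slip = net slip × sin(rake) = 273 m × sin(56°) = 226.3 m
throw = dip-slip × sin(dip) = 226.3 × sin(66°) = 207 m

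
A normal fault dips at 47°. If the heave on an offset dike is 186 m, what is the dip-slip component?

273 m

dip-slip = heave / cos(dip) = 186 / cos(47°) = 273 m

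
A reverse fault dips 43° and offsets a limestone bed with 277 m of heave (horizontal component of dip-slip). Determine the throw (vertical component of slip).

throw = heave × tan(dip) = 277 × tan(43°) = 258 m

258 m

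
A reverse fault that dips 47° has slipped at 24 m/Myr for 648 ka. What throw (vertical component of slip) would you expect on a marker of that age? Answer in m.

11.4 m

dip-slip = rate × time = 24 m/Myr × 648 ka = 15.55 m
throw = dip-slip × sin(dip) = 15.55 × sin(47°) = 11.4 m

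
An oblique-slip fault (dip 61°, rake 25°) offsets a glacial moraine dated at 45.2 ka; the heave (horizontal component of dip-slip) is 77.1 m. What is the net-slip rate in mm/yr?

dip-slip = heave / cos(dip) = 77.1 / cos(61°) = 159 m
net slip = dip-slip / sin(rake) = 159 / sin(25°) = 376.3 m
rate = 376.3 m / 45.2 ka = 0.00833 m/yr = 8.33 mm/yr

8.33 mm/yr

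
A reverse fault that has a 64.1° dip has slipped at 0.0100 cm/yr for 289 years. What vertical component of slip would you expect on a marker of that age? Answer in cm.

dip-slip = rate × time = 0.0100 cm/yr × 289 years = 0.02890 m
throw = dip-slip × sin(dip) = 0.02890 × sin(64.1°) = 0.0260 m = 2.60 cm

2.60 cm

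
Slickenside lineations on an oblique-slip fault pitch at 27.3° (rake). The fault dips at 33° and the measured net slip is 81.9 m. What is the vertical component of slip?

dip-slip = net slip × sin(rake) = 81.9 m × sin(27.3°) = 37.56 m
throw = dip-slip × sin(dip) = 37.56 × sin(33°) = 20.5 m

20.5 m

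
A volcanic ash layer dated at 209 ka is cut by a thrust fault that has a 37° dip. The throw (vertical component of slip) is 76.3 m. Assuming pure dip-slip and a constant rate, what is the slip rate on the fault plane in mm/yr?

dip-slip = throw / sin(dip) = 76.3 m / sin(37°) = 126.8 m
rate = 126.8 m / 209 ka = 0.000607 m/yr = 0.607 mm/yr

0.607 mm/yr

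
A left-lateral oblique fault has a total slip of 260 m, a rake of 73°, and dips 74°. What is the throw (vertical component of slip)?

dip-slip = net slip × sin(rake) = 260 m × sin(73°) = 248.6 m
throw = dip-slip × sin(dip) = 248.6 × sin(74°) = 239 m

239 m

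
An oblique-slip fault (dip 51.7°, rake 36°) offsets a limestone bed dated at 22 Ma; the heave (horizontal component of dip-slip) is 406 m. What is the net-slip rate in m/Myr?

dip-slip = heave / cos(dip) = 406 / cos(51.7°) = 655.1 m
net slip = dip-slip / sin(rake) = 655.1 / sin(36°) = 1114 m
rate = 1114 m / 22 Ma = 0.0000507 m/yr = 50.7 m/Myr

50.7 m/Myr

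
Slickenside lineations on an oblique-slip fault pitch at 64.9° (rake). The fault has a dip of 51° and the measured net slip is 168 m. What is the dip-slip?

dip-slip = net slip × sin(rake) = 168 m × sin(64.9°) = 152 m

152 m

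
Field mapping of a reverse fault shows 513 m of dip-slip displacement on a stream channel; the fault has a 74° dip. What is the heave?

heave = dip-slip × cos(dip) = 513 m × cos(74°) = 141 m

141 m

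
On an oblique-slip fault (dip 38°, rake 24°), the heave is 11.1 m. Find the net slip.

dip-slip = heave / cos(dip) = 11.1 / cos(38°) = 14.09 m
net slip = dip-slip / sin(rake) = 14.09 / sin(24°) = 34.6 m

34.6 m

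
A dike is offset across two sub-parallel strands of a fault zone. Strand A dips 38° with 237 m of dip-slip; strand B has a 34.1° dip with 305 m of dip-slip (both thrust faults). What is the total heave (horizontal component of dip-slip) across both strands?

439 m

heave_A = 237 × cos(38°) = 186.8 m
heave_B = 305 × cos(34.1°) = 252.6 m
total = 186.8 + 252.6 = 439 m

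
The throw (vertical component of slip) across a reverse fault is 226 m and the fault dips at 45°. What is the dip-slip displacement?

dip-slip = throw / sin(dip) = 226 / sin(45°) = 320 m

320 m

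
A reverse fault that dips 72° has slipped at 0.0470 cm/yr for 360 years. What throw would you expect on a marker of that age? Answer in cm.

16.1 cm

dip-slip = rate × time = 0.0470 cm/yr × 360 years = 0.1692 m
throw = dip-slip × sin(dip) = 0.1692 × sin(72°) = 0.161 m = 16.1 cm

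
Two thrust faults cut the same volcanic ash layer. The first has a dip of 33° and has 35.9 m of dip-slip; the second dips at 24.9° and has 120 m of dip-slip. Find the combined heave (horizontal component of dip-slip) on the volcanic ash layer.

139 m

heave_A = 35.9 × cos(33°) = 30.11 m
heave_B = 120 × cos(24.9°) = 108.8 m
total = 30.11 + 108.8 = 139 m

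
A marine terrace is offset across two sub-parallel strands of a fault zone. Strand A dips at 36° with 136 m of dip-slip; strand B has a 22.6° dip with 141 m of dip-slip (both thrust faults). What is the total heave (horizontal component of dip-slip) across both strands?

240 m

heave_A = 136 × cos(36°) = 110 m
heave_B = 141 × cos(22.6°) = 130.2 m
total = 110 + 130.2 = 240 m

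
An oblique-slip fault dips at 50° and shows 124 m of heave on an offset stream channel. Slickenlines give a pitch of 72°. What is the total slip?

dip-slip = heave / cos(dip) = 124 / cos(50°) = 192.9 m
net slip = dip-slip / sin(rake) = 192.9 / sin(72°) = 203 m

203 m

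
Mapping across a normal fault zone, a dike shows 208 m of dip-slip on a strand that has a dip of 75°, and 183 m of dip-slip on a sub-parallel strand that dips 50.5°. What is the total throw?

throw_A = 208 × sin(75°) = 200.9 m
throw_B = 183 × sin(50.5°) = 141.2 m
total = 200.9 + 141.2 = 342 m

342 m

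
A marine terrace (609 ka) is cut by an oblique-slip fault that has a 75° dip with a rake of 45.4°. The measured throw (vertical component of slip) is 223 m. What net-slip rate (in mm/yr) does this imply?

0.532 mm/yr

dip-slip = throw / sin(dip) = 223 / sin(75°) = 230.9 m
net slip = dip-slip / sin(rake) = 230.9 / sin(45.4°) = 324.2 m
rate = 324.2 m / 609 ka = 0.000532 m/yr = 0.532 mm/yr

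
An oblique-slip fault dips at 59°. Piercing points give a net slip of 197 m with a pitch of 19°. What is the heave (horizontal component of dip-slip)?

dip-slip = net slip × sin(rake) = 197 m × sin(19°) = 64.14 m
heave = dip-slip × cos(dip) = 64.14 × cos(59°) = 33 m

33 m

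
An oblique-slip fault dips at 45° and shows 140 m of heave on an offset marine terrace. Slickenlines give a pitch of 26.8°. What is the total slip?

439 m

dip-slip = heave / cos(dip) = 140 / cos(45°) = 198 m
net slip = dip-slip / sin(rake) = 198 / sin(26.8°) = 439 m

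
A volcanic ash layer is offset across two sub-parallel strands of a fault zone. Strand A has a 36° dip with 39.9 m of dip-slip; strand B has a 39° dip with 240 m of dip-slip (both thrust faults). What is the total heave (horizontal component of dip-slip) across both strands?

219 m

heave_A = 39.9 × cos(36°) = 32.28 m
heave_B = 240 × cos(39°) = 186.5 m
total = 32.28 + 186.5 = 219 m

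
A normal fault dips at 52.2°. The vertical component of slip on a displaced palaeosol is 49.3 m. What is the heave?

38.2 m

heave = throw / tan(dip) = 49.3 / tan(52.2°) = 38.2 m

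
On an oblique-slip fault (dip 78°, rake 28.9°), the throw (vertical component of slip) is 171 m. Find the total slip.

362 m

dip-slip = throw / sin(dip) = 171 / sin(78°) = 174.8 m
net slip = dip-slip / sin(rake) = 174.8 / sin(28.9°) = 362 m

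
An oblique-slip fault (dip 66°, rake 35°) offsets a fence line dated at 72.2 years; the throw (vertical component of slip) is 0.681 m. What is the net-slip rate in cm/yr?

1.80 cm/yr

dip-slip = throw / sin(dip) = 0.681 / sin(66°) = 0.7454 m
net slip = dip-slip / sin(rake) = 0.7454 / sin(35°) = 1.300 m
rate = 1.300 m / 72.2 years = 0.0180 m/yr = 1.80 cm/yr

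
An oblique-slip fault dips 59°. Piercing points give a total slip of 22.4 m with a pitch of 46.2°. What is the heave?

8.33 m

dip-slip = net slip × sin(rake) = 22.4 m × sin(46.2°) = 16.17 m
heave = dip-slip × cos(dip) = 16.17 × cos(59°) = 8.33 m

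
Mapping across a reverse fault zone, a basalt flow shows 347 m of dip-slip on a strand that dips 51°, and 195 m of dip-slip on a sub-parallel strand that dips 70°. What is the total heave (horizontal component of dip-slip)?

heave_A = 347 × cos(51°) = 218.4 m
heave_B = 195 × cos(70°) = 66.69 m
total = 218.4 + 66.69 = 285 m

285 m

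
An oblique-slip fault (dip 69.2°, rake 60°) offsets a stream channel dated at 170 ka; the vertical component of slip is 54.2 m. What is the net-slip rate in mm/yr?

dip-slip = throw / sin(dip) = 54.2 / sin(69.2°) = 57.98 m
net slip = dip-slip / sin(rake) = 57.98 / sin(60°) = 66.95 m
rate = 66.95 m / 170 ka = 0.000394 m/yr = 0.394 mm/yr

0.394 mm/yr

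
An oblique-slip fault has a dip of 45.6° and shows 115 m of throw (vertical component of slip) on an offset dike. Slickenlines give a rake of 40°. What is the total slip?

250 m

dip-slip = throw / sin(dip) = 115 / sin(45.6°) = 161 m
net slip = dip-slip / sin(rake) = 161 / sin(40°) = 250 m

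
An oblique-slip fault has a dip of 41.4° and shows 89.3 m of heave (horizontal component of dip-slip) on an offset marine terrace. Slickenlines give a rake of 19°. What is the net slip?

dip-slip = heave / cos(dip) = 89.3 / cos(41.4°) = 119 m
net slip = dip-slip / sin(rake) = 119 / sin(19°) = 366 m

366 m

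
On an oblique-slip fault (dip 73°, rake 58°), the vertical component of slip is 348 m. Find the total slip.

dip-slip = throw / sin(dip) = 348 / sin(73°) = 363.9 m
net slip = dip-slip / sin(rake) = 363.9 / sin(58°) = 429 m

429 m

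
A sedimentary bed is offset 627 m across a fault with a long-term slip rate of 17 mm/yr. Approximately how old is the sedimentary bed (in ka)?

36.9 ka

age = offset / rate = 627 m / (17 mm/yr) = 36900 yr = 36.9 ka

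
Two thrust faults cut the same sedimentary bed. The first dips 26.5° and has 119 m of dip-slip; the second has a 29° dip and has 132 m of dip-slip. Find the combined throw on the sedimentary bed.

throw_A = 119 × sin(26.5°) = 53.10 m
throw_B = 132 × sin(29°) = 63.99 m
total = 53.10 + 63.99 = 117 m

117 m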